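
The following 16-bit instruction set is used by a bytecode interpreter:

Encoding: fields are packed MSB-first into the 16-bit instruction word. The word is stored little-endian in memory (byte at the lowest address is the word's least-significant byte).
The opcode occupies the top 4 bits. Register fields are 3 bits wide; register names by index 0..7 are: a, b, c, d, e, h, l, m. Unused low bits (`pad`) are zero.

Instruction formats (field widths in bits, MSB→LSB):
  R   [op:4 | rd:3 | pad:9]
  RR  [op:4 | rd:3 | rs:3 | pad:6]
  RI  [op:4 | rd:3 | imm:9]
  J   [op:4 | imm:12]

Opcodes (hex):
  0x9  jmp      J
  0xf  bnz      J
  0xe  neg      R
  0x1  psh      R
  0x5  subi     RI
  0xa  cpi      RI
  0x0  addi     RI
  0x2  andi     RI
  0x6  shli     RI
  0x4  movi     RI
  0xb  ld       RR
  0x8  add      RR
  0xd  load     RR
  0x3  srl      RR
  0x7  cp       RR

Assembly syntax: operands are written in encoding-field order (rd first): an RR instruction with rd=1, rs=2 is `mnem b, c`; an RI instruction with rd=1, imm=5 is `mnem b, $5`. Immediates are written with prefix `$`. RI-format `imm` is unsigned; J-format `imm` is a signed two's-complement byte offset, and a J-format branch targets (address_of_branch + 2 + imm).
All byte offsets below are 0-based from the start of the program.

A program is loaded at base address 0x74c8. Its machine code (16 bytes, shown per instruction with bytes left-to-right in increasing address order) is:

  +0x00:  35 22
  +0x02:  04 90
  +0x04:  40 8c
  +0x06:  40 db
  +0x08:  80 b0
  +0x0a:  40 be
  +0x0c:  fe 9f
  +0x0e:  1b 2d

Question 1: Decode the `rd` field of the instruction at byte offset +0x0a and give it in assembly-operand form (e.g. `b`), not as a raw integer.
m

[0a] 40 be → 0xbe40
  top 4b → 0xb → ld [RR]
  [11:9] rd=7 = m
  [8:6] rs=1 = b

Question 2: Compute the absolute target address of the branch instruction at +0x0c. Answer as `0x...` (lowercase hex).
0x74d4

@+0c  little-endian(fe 9f) = 0x9ffe
  op=0x9ffe>>12=0x9 ⇒ jmp (J)
  [11:0] imm=4094 (s12→-2) = $-2
  target = base 0x74c8 + off 0x0c + 2 + imm -2 = 0x74d4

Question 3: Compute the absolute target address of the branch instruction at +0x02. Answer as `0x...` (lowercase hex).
@+02  little-endian(04 90) = 0x9004
  op=0x9004>>12=0x9 ⇒ jmp (J)
  [11:0] imm=4 = $4
  target = base 0x74c8 + off 0x02 + 2 + imm 4 = 0x74d0

0x74d0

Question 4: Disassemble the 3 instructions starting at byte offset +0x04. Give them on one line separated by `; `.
off 0x04: read 40 8c as little → 0x8c40
  opcode bits[15:12]=0x8: add/RR
  rd: (w>>9)&0x7=0x6 → l
  rs: (w>>6)&0x7=0x1 → b
off 0x06: read 40 db as little → 0xdb40
  opcode bits[15:12]=0xd: load/RR
  rd: (w>>9)&0x7=0x5 → h
  rs: (w>>6)&0x7=0x5 → h
off 0x08: read 80 b0 as little → 0xb080
  opcode bits[15:12]=0xb: ld/RR
  rd: (w>>9)&0x7=0x0 → a
  rs: (w>>6)&0x7=0x2 → c

add l, b; load h, h; ld a, c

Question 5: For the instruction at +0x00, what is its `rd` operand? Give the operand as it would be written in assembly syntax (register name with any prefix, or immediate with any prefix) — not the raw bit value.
b

+0x00: 35 22 ⇒ word 0x2235 (little)
  op=0x2235>>12=0x2 ⇒ andi (RI)
  rd@[11:9]=0x1 ⇒ b
  imm@[8:0]=0x35 ⇒ $53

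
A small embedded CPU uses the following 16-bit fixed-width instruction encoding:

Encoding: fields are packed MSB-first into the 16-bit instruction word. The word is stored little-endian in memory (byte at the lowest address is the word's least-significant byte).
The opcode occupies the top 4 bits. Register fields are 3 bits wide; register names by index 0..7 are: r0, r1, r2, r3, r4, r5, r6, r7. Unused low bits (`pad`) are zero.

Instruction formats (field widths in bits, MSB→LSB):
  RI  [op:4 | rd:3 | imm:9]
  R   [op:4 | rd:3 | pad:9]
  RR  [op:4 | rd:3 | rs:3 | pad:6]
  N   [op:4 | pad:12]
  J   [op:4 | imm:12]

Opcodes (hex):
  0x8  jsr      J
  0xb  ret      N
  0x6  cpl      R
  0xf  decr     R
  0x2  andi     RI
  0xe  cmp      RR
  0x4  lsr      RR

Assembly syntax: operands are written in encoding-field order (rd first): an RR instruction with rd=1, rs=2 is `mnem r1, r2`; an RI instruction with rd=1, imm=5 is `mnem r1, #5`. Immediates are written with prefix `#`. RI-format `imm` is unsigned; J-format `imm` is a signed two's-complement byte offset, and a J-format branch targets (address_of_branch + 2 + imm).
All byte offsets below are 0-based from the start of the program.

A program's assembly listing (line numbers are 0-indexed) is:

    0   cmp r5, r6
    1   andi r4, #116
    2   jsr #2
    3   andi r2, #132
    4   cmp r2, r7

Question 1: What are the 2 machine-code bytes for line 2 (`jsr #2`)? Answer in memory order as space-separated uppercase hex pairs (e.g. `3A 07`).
L2: jsr op=0x8:4|imm=2:12 ⇒ 0x8002 ⇒ little 02 80

02 80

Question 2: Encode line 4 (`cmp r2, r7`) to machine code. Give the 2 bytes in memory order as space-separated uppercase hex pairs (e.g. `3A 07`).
line 4 (cmp): pack op=0xe:4|rd=2:3|rs=7:3|pad=0:6 = 0xe5c0; little→ c0 e5

C0 E5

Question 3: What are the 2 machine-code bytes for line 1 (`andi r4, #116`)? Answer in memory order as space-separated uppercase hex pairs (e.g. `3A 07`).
74 28

1. andi fields op=0x2:4|rd=4:3|imm=116:9 → word 2874h → 74 28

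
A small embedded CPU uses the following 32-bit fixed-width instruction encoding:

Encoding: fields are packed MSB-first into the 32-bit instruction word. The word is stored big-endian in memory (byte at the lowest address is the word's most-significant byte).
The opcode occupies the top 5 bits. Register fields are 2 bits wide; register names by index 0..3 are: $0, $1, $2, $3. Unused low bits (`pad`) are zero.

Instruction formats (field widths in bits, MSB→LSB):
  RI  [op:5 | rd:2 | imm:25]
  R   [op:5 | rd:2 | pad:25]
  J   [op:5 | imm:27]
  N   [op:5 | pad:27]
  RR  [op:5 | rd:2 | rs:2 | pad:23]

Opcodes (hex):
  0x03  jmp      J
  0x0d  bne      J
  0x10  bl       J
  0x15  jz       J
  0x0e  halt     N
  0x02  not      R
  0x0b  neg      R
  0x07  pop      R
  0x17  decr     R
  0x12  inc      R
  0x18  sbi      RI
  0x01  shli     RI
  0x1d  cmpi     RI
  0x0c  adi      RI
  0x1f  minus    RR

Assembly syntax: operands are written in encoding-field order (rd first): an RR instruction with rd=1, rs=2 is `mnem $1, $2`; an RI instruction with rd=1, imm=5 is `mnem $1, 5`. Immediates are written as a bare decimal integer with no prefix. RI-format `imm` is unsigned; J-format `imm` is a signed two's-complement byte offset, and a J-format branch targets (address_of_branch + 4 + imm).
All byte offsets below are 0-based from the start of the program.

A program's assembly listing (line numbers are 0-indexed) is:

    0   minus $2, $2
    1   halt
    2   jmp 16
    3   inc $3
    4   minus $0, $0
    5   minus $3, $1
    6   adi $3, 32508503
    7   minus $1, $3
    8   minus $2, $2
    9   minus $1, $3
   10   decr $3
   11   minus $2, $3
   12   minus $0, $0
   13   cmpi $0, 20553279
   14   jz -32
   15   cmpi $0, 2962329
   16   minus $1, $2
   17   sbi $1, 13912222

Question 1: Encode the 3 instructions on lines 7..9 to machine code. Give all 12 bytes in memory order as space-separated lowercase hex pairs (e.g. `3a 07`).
7. minus fields op=0x1f:5|rd=1:2|rs=3:2|pad=0:23 → word fb800000h → fb 80 00 00
8. minus fields op=0x1f:5|rd=2:2|rs=2:2|pad=0:23 → word fd000000h → fd 00 00 00
9. minus fields op=0x1f:5|rd=1:2|rs=3:2|pad=0:23 → word fb800000h → fb 80 00 00

fb 80 00 00 fd 00 00 00 fb 80 00 00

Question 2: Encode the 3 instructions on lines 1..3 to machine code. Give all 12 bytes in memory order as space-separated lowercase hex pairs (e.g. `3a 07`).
70 00 00 00 18 00 00 10 96 00 00 00

1. halt fields op=0xe:5|pad=0:27 → word 70000000h → 70 00 00 00
2. jmp fields op=0x3:5|imm=16:27 → word 18000010h → 18 00 00 10
3. inc fields op=0x12:5|rd=3:2|pad=0:25 → word 96000000h → 96 00 00 00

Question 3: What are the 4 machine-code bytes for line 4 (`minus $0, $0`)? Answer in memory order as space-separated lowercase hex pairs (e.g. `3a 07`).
f8 00 00 00

4. minus fields op=0x1f:5|rd=0:2|rs=0:2|pad=0:23 → word f8000000h → f8 00 00 00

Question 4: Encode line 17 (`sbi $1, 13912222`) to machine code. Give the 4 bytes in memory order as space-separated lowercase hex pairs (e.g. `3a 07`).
c2 d4 48 9e

L17: sbi op=0x18:5|rd=1:2|imm=13912222:25 ⇒ 0xc2d4489e ⇒ big c2 d4 48 9e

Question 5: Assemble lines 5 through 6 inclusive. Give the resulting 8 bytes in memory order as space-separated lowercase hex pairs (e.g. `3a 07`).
5. minus fields op=0x1f:5|rd=3:2|rs=1:2|pad=0:23 → word fe800000h → fe 80 00 00
6. adi fields op=0xc:5|rd=3:2|imm=32508503:25 → word 67f00a57h → 67 f0 0a 57

fe 80 00 00 67 f0 0a 57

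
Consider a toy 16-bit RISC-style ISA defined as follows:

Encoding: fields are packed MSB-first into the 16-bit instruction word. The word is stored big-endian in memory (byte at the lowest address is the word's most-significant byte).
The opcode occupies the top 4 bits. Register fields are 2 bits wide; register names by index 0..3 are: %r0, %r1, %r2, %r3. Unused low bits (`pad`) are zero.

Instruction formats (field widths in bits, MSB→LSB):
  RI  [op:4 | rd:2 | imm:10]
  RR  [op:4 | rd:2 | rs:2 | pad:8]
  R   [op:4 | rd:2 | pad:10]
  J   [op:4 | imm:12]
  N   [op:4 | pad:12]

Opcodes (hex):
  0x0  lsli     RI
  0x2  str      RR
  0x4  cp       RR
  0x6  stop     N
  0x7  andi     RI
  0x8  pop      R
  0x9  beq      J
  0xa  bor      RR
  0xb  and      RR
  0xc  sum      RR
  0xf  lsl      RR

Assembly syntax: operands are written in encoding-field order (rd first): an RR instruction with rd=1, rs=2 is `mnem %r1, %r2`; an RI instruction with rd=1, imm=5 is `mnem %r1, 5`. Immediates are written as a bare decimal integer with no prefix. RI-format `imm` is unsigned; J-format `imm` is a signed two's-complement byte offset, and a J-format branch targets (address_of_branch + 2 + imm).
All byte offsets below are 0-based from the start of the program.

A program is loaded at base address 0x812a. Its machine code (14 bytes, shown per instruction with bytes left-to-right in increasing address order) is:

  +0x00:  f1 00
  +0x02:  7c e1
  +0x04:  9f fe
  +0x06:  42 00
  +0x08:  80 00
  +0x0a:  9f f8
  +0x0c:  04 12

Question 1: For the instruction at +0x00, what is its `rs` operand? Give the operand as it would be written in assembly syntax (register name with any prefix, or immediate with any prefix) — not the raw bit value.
+0x00: f1 00 ⇒ word 0xf100 (big)
  opcode bits[15:12]=0xf: lsl/RR
  rd: (w>>10)&0x3=0x0 → %r0
  rs: (w>>8)&0x3=0x1 → %r1

%r1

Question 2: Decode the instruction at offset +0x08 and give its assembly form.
[08] 80 00 → 0x8000
  op=0x8000>>12=0x8 ⇒ pop (R)
  rd: (w>>10)&0x3=0x0 → %r0

pop %r0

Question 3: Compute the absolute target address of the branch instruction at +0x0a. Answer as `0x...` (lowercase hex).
@+0a  big-endian(9f f8) = 0x9ff8
  top 4b → 0x9 → beq [J]
  [11:0] imm=4088 (s12→-8) = -8
  target = base 0x812a + off 0x0a + 2 + imm -8 = 0x812e

0x812e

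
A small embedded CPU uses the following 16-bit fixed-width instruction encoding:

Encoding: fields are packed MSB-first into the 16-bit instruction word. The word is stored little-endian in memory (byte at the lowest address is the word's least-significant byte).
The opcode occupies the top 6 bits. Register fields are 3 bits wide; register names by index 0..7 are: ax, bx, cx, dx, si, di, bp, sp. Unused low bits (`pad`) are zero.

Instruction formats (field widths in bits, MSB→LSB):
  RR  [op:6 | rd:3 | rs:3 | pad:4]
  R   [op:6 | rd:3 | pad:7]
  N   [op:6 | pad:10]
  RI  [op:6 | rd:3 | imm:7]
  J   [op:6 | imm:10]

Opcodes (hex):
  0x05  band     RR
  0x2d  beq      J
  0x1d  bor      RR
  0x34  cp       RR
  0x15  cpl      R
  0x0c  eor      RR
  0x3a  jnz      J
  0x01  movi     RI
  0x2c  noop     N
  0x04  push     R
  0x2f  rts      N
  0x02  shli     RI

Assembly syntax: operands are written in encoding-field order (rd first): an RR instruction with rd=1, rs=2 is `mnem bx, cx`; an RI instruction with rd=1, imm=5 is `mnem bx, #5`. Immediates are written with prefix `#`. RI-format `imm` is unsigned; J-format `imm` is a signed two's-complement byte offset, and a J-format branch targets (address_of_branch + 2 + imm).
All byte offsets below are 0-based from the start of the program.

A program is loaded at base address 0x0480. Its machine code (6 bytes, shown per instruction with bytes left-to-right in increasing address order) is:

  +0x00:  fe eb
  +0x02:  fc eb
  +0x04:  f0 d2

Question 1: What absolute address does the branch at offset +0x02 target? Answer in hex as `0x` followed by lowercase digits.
@+02  little-endian(fc eb) = 0xebfc
  opcode bits[15:10]=0x3a: jnz/J
  imm: (w>>0)&0x3ff=0x3fc (s10→-4) → #-4
  target = base 0x0480 + off 0x02 + 2 + imm -4 = 0x0480

0x0480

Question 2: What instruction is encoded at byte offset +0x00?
jnz #-2

+0x00: fe eb ⇒ word 0xebfe (little)
  op=0xebfe>>10=0x3a ⇒ jnz (J)
  imm@[9:0]=0x3fe (s10→-2) ⇒ #-2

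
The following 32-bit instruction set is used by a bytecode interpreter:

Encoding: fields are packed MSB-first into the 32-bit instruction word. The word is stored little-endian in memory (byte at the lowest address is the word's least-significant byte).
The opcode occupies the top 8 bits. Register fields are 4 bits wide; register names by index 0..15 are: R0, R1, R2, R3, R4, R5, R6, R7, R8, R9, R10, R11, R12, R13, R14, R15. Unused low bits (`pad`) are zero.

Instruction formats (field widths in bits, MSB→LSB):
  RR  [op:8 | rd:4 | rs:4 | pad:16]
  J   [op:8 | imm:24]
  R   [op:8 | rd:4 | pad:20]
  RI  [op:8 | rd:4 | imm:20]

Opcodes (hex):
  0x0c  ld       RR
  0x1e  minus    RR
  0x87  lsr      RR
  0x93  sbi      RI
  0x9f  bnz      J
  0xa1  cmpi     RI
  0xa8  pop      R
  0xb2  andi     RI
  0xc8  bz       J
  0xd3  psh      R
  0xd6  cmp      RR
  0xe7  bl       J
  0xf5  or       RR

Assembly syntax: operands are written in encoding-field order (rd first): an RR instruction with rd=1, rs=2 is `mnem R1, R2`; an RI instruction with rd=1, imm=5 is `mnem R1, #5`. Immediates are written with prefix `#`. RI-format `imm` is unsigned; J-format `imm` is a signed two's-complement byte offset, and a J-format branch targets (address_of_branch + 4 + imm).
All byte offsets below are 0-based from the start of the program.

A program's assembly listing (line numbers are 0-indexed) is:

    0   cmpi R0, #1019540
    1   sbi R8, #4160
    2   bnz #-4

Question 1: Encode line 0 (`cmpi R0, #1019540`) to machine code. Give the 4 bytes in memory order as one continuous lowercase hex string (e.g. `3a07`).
L0: cmpi op=0xa1:8|rd=0:4|imm=1019540:20 ⇒ 0xa10f8e94 ⇒ little 94 8e 0f a1

948e0fa1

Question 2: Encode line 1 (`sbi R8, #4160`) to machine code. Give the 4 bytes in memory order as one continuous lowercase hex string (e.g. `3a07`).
L1: sbi op=0x93:8|rd=8:4|imm=4160:20 ⇒ 0x93801040 ⇒ little 40 10 80 93

40108093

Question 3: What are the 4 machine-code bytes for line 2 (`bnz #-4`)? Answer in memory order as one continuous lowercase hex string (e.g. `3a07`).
fcffff9f

line 2 (bnz): pack op=0x9f:8|imm=-4:24 = 0x9ffffffc; little→ fc ff ff 9f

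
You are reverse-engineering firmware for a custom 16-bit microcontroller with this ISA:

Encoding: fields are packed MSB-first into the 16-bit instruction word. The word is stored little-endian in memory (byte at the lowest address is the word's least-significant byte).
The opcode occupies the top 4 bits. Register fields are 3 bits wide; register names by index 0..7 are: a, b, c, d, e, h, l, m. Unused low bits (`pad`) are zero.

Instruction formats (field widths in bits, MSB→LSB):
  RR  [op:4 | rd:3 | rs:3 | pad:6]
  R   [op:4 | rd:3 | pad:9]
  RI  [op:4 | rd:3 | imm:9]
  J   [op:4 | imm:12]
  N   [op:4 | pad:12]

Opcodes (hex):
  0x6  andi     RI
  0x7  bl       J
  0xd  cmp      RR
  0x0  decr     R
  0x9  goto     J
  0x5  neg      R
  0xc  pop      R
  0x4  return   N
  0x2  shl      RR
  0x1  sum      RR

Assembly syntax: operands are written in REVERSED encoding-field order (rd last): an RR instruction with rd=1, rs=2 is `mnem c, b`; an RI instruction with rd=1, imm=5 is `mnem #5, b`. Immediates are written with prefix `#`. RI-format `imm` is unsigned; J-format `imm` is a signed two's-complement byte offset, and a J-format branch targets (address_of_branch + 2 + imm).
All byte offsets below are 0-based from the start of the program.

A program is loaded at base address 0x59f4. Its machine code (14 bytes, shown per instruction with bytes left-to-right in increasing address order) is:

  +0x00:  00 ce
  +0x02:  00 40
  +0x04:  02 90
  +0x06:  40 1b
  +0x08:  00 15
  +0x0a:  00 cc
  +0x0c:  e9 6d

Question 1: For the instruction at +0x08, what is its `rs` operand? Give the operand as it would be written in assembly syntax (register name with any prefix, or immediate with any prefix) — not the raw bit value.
e

[08] 00 15 → 0x1500
  opcode bits[15:12]=0x1: sum/RR
  rd@[11:9]=0x2 ⇒ c
  rs@[8:6]=0x4 ⇒ e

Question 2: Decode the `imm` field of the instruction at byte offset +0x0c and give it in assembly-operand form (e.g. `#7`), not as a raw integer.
#489

off 0x0c: read e9 6d as little → 0x6de9
  op=0x6de9>>12=0x6 ⇒ andi (RI)
  rd@[11:9]=0x6 ⇒ l
  imm@[8:0]=0x1e9 ⇒ #489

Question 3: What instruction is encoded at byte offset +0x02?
return

[02] 00 40 → 0x4000
  opcode bits[15:12]=0x4: return/N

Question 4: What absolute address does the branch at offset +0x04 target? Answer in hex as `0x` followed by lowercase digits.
@+04  little-endian(02 90) = 0x9002
  op=0x9002>>12=0x9 ⇒ goto (J)
  imm@[11:0]=0x2 ⇒ #2
  target = base 0x59f4 + off 0x04 + 2 + imm 2 = 0x59fc

0x59fc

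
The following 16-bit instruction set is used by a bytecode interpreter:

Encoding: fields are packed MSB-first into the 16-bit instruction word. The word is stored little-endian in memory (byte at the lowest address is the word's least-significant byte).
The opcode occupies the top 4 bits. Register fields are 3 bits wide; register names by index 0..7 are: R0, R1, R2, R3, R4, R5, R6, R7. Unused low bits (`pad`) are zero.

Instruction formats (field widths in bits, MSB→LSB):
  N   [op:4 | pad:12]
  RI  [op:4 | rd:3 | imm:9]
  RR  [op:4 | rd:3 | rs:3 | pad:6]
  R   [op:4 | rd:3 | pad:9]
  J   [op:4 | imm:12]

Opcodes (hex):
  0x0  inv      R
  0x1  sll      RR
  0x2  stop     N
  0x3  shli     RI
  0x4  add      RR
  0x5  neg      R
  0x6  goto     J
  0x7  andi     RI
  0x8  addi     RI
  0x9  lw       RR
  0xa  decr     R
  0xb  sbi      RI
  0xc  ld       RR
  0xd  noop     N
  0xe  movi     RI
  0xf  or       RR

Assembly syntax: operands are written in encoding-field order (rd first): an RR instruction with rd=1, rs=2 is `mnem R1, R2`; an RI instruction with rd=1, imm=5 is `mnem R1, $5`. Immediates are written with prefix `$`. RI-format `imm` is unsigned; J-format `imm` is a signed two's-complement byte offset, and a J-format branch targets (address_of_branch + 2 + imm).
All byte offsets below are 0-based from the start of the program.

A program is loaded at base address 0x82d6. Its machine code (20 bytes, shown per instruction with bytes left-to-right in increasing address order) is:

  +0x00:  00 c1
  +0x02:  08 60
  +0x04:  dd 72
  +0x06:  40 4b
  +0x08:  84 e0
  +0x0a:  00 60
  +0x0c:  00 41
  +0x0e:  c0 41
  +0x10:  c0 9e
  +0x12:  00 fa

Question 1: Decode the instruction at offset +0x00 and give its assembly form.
+0x00: 00 c1 ⇒ word 0xc100 (little)
  opcode bits[15:12]=0xc: ld/RR
  rd: (w>>9)&0x7=0x0 → R0
  rs: (w>>6)&0x7=0x4 → R4

ld R0, R4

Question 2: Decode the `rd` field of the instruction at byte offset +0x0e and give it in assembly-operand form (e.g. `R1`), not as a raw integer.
@+0e  little-endian(c0 41) = 0x41c0
  top 4b → 0x4 → add [RR]
  rd@[11:9]=0x0 ⇒ R0
  rs@[8:6]=0x7 ⇒ R7

R0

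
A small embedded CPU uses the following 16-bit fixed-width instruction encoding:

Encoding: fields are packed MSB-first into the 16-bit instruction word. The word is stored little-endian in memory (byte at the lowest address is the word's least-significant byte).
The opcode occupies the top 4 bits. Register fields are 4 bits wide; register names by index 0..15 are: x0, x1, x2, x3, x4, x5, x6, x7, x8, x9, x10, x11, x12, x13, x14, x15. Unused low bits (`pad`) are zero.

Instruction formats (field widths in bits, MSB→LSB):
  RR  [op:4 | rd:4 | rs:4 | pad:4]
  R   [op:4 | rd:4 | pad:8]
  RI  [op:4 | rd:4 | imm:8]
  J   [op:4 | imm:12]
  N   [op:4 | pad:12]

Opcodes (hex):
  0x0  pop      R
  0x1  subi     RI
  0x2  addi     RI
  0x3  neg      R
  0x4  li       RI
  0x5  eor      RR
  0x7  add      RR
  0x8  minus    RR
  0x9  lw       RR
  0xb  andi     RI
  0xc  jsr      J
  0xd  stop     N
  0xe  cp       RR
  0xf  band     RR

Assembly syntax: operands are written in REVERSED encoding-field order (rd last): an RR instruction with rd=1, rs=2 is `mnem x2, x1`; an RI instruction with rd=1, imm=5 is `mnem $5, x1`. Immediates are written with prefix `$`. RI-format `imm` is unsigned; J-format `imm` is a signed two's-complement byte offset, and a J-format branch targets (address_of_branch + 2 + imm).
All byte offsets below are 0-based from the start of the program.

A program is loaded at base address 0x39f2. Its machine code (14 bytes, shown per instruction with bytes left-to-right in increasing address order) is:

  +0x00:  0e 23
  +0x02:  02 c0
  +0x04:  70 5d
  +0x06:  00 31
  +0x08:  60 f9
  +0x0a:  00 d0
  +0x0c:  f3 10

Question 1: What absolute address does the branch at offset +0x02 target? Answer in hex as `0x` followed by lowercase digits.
[02] 02 c0 → 0xc002
  top 4b → 0xc → jsr [J]
  imm@[11:0]=0x2 ⇒ $2
  target = base 0x39f2 + off 0x02 + 2 + imm 2 = 0x39f8

0x39f8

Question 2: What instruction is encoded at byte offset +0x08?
band x6, x9

@+08  little-endian(60 f9) = 0xf960
  opcode bits[15:12]=0xf: band/RR
  rd: (w>>8)&0xf=0x9 → x9
  rs: (w>>4)&0xf=0x6 → x6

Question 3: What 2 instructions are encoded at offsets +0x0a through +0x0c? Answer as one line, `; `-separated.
stop; subi $243, x0

+0x0a: 00 d0 ⇒ word 0xd000 (little)
  opcode bits[15:12]=0xd: stop/N
+0x0c: f3 10 ⇒ word 0x10f3 (little)
  opcode bits[15:12]=0x1: subi/RI
  [11:8] rd=0 = x0
  [7:0] imm=243 = $243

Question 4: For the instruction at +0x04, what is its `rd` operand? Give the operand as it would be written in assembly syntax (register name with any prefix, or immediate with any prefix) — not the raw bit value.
+0x04: 70 5d ⇒ word 0x5d70 (little)
  opcode bits[15:12]=0x5: eor/RR
  rd: (w>>8)&0xf=0xd → x13
  rs: (w>>4)&0xf=0x7 → x7

x13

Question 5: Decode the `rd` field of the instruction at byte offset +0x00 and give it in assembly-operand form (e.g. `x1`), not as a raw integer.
x3

+0x00: 0e 23 ⇒ word 0x230e (little)
  op=0x230e>>12=0x2 ⇒ addi (RI)
  rd: (w>>8)&0xf=0x3 → x3
  imm: (w>>0)&0xff=0xe → $14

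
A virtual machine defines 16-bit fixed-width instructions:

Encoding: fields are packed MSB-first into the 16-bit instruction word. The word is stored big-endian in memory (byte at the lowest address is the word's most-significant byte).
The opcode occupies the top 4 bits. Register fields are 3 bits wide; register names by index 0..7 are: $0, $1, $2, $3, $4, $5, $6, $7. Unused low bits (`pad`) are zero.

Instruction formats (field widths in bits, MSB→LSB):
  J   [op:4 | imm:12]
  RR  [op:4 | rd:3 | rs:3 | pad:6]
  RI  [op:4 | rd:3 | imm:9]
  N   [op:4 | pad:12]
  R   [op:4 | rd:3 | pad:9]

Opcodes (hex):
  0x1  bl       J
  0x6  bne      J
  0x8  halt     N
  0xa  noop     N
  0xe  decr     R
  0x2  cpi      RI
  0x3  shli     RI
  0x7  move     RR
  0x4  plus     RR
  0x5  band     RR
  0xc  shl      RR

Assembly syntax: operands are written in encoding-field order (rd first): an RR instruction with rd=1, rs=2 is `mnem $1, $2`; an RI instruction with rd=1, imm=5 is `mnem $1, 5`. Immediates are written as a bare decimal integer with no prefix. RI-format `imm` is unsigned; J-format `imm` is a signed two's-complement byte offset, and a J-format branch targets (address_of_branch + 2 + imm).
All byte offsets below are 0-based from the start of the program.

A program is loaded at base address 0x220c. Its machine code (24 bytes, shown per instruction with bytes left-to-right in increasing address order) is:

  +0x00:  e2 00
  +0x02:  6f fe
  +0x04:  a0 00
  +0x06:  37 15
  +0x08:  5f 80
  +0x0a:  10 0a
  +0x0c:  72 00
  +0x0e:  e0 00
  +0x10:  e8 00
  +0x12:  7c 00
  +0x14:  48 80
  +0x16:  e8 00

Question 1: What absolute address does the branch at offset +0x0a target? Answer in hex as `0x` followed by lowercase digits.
+0x0a: 10 0a ⇒ word 0x100a (big)
  opcode bits[15:12]=0x1: bl/J
  imm: (w>>0)&0xfff=0xa → 10
  target = base 0x220c + off 0x0a + 2 + imm 10 = 0x2222

0x2222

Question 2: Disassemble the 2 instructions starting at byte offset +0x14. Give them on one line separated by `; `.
+0x14: 48 80 ⇒ word 0x4880 (big)
  op=0x4880>>12=0x4 ⇒ plus (RR)
  rd: (w>>9)&0x7=0x4 → $4
  rs: (w>>6)&0x7=0x2 → $2
+0x16: e8 00 ⇒ word 0xe800 (big)
  op=0xe800>>12=0xe ⇒ decr (R)
  rd: (w>>9)&0x7=0x4 → $4

plus $4, $2; decr $4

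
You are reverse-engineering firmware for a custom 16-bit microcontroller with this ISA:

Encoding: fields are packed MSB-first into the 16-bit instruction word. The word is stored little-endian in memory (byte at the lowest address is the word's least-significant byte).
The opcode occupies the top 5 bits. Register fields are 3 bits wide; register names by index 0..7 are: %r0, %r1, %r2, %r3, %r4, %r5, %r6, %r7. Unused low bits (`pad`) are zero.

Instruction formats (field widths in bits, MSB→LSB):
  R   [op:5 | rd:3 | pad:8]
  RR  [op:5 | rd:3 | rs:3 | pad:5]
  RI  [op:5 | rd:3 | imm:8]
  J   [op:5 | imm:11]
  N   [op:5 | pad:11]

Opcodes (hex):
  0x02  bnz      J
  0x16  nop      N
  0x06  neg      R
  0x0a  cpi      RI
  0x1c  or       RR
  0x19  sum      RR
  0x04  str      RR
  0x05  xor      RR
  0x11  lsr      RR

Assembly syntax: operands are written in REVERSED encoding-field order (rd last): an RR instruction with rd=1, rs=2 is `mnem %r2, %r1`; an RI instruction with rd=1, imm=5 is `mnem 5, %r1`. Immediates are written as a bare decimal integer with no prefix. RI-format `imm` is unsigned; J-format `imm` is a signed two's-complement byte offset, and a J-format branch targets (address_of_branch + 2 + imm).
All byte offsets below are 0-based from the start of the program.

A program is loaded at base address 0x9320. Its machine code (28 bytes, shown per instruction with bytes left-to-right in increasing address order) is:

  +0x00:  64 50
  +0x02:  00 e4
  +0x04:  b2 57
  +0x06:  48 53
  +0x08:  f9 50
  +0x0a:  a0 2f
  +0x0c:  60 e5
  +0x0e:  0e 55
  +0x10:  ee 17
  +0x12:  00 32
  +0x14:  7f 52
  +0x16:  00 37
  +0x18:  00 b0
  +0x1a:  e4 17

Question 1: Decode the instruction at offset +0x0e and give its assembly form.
cpi 14, %r5

[0e] 0e 55 → 0x550e
  opcode bits[15:11]=0xa: cpi/RI
  rd: (w>>8)&0x7=0x5 → %r5
  imm: (w>>0)&0xff=0xe → 14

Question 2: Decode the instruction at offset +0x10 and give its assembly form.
+0x10: ee 17 ⇒ word 0x17ee (little)
  top 5b → 0x2 → bnz [J]
  imm@[10:0]=0x7ee (s11→-18) ⇒ -18

bnz -18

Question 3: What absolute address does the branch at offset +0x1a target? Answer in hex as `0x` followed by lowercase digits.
@+1a  little-endian(e4 17) = 0x17e4
  top 5b → 0x2 → bnz [J]
  [10:0] imm=2020 (s11→-28) = -28
  target = base 0x9320 + off 0x1a + 2 + imm -28 = 0x9320

0x9320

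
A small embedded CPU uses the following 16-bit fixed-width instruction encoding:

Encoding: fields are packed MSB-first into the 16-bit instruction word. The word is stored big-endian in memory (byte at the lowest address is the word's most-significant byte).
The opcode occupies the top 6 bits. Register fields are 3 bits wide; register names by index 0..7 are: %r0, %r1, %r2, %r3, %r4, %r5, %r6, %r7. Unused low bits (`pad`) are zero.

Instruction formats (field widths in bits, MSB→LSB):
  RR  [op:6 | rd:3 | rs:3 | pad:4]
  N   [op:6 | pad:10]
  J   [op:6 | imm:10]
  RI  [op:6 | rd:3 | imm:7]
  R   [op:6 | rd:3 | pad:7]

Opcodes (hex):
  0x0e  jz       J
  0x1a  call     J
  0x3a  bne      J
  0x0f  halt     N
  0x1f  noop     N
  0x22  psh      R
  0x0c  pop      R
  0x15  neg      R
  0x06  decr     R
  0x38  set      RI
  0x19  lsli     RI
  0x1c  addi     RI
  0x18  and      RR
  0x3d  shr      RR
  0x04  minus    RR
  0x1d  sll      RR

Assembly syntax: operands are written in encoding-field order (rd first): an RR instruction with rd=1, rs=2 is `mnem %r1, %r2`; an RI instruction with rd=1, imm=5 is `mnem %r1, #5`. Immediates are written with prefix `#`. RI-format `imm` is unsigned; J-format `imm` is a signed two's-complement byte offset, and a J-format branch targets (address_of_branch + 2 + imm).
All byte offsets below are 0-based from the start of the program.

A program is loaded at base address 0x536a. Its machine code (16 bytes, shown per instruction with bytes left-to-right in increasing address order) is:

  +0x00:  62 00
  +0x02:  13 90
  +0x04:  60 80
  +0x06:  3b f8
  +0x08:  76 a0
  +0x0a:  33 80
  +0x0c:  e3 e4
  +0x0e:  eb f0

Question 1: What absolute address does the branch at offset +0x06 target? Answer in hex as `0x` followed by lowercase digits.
off 0x06: read 3b f8 as big → 0x3bf8
  op=0x3bf8>>10=0xe ⇒ jz (J)
  imm: (w>>0)&0x3ff=0x3f8 (s10→-8) → #-8
  target = base 0x536a + off 0x06 + 2 + imm -8 = 0x536a

0x536a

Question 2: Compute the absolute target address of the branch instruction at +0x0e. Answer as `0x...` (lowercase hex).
0x536a

[0e] eb f0 → 0xebf0
  top 6b → 0x3a → bne [J]
  imm@[9:0]=0x3f0 (s10→-16) ⇒ #-16
  target = base 0x536a + off 0x0e + 2 + imm -16 = 0x536a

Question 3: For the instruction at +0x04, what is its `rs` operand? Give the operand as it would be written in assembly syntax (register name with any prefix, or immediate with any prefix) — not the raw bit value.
@+04  big-endian(60 80) = 0x6080
  opcode bits[15:10]=0x18: and/RR
  rd@[9:7]=0x1 ⇒ %r1
  rs@[6:4]=0x0 ⇒ %r0

%r0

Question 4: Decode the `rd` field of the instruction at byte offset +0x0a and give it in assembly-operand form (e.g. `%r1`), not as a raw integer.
[0a] 33 80 → 0x3380
  top 6b → 0xc → pop [R]
  rd@[9:7]=0x7 ⇒ %r7

%r7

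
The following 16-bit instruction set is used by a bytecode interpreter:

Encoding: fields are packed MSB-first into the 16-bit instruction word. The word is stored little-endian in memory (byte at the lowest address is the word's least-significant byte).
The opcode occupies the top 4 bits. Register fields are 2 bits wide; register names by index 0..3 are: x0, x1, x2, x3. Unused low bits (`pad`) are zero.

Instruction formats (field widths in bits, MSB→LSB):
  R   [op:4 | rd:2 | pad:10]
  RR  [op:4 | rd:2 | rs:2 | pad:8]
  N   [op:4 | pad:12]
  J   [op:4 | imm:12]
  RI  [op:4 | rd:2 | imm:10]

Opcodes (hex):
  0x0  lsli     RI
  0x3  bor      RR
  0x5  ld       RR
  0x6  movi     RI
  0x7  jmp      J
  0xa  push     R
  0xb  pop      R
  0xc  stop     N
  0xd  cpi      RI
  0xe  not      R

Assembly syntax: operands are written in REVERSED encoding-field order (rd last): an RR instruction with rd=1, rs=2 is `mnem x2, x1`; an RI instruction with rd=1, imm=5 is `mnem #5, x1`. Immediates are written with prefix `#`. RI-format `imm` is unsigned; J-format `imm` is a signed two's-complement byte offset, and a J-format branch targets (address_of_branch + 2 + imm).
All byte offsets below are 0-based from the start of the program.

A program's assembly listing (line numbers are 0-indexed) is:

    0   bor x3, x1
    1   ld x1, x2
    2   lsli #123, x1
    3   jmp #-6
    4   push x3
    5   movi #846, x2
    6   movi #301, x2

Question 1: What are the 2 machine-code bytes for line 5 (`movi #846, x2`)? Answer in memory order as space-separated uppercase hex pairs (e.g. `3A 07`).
4E 6B

line 5 (movi): pack op=0x6:4|rd=2:2|imm=846:10 = 0x6b4e; little→ 4e 6b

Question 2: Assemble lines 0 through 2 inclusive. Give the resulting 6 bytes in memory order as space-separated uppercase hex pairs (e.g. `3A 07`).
0. bor fields op=0x3:4|rd=1:2|rs=3:2|pad=0:8 → word 3700h → 00 37
1. ld fields op=0x5:4|rd=2:2|rs=1:2|pad=0:8 → word 5900h → 00 59
2. lsli fields op=0x0:4|rd=1:2|imm=123:10 → word 047bh → 7b 04

00 37 00 59 7B 04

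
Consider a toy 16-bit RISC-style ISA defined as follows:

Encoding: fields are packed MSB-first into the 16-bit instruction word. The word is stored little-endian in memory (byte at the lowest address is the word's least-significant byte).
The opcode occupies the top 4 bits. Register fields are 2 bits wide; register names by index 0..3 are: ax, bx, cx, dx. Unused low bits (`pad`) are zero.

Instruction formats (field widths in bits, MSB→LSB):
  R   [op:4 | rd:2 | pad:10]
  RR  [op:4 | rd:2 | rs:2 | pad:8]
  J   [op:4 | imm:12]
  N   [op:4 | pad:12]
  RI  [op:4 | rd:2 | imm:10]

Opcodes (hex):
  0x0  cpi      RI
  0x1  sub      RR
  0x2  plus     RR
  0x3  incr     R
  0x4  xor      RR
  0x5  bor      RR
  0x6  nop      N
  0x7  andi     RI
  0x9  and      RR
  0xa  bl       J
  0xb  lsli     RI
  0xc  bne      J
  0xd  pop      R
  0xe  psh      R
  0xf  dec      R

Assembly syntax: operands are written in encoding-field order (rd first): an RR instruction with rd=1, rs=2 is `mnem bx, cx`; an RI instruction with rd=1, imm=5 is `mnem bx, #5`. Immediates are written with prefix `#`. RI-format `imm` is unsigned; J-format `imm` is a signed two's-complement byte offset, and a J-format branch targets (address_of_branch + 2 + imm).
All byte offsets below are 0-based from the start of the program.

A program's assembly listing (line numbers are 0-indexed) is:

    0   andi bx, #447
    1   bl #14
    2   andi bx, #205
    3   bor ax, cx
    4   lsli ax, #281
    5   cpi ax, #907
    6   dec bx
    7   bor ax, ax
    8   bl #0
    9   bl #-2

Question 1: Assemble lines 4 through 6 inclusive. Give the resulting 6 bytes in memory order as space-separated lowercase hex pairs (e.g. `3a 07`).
19 b1 8b 03 00 f4

L4: lsli op=0xb:4|rd=0:2|imm=281:10 ⇒ 0xb119 ⇒ little 19 b1
L5: cpi op=0x0:4|rd=0:2|imm=907:10 ⇒ 0x038b ⇒ little 8b 03
L6: dec op=0xf:4|rd=1:2|pad=0:10 ⇒ 0xf400 ⇒ little 00 f4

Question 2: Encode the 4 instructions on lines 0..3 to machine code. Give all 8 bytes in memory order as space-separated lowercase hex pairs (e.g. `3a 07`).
bf 75 0e a0 cd 74 00 52

line 0 (andi): pack op=0x7:4|rd=1:2|imm=447:10 = 0x75bf; little→ bf 75
line 1 (bl): pack op=0xa:4|imm=14:12 = 0xa00e; little→ 0e a0
line 2 (andi): pack op=0x7:4|rd=1:2|imm=205:10 = 0x74cd; little→ cd 74
line 3 (bor): pack op=0x5:4|rd=0:2|rs=2:2|pad=0:8 = 0x5200; little→ 00 52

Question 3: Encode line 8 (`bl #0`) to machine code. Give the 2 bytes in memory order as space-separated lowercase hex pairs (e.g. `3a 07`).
L8: bl op=0xa:4|imm=0:12 ⇒ 0xa000 ⇒ little 00 a0

00 a0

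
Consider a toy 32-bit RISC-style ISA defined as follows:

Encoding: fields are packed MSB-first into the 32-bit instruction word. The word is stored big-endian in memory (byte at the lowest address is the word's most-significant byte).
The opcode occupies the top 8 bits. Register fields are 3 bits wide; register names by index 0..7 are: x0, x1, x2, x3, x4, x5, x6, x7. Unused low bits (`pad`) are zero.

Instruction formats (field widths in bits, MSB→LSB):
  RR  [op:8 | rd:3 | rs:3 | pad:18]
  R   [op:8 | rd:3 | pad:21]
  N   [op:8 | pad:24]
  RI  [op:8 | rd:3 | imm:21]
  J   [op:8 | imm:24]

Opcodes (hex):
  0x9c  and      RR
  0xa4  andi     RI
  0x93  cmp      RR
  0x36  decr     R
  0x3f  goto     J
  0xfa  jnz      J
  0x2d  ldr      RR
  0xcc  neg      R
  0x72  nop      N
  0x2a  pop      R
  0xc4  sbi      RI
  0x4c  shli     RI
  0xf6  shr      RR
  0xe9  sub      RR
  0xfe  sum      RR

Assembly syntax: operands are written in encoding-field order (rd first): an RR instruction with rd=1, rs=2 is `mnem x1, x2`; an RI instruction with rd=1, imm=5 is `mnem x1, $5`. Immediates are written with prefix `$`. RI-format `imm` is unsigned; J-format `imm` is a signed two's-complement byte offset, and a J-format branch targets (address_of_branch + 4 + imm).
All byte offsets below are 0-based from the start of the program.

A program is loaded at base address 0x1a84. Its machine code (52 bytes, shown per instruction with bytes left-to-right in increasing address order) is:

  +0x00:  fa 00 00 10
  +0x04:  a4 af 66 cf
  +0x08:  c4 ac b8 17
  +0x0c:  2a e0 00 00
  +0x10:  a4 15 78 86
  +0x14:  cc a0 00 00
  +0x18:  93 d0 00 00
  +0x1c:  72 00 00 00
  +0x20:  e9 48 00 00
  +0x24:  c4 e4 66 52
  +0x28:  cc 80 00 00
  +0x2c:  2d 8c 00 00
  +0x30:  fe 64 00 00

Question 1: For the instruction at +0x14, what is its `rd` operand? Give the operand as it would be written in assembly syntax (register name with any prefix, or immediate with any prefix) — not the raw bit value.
+0x14: cc a0 00 00 ⇒ word 0xcca00000 (big)
  op=0xcca00000>>24=0xcc ⇒ neg (R)
  [23:21] rd=5 = x5

x5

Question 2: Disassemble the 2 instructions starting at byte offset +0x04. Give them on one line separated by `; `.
andi x5, $1009359; sbi x5, $833559

+0x04: a4 af 66 cf ⇒ word 0xa4af66cf (big)
  op=0xa4af66cf>>24=0xa4 ⇒ andi (RI)
  [23:21] rd=5 = x5
  [20:0] imm=1009359 = $1009359
+0x08: c4 ac b8 17 ⇒ word 0xc4acb817 (big)
  op=0xc4acb817>>24=0xc4 ⇒ sbi (RI)
  [23:21] rd=5 = x5
  [20:0] imm=833559 = $833559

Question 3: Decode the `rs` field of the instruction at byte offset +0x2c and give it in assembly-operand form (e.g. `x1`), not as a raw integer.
x3

@+2c  big-endian(2d 8c 00 00) = 0x2d8c0000
  op=0x2d8c0000>>24=0x2d ⇒ ldr (RR)
  rd@[23:21]=0x4 ⇒ x4
  rs@[20:18]=0x3 ⇒ x3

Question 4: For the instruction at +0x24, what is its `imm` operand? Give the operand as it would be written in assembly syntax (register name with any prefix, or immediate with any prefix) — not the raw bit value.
$288338

@+24  big-endian(c4 e4 66 52) = 0xc4e46652
  opcode bits[31:24]=0xc4: sbi/RI
  rd@[23:21]=0x7 ⇒ x7
  imm@[20:0]=0x46652 ⇒ $288338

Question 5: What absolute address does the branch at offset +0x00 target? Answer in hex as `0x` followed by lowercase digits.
0x1a98

off 0x00: read fa 00 00 10 as big → 0xfa000010
  op=0xfa000010>>24=0xfa ⇒ jnz (J)
  [23:0] imm=16 = $16
  target = base 0x1a84 + off 0x00 + 4 + imm 16 = 0x1a98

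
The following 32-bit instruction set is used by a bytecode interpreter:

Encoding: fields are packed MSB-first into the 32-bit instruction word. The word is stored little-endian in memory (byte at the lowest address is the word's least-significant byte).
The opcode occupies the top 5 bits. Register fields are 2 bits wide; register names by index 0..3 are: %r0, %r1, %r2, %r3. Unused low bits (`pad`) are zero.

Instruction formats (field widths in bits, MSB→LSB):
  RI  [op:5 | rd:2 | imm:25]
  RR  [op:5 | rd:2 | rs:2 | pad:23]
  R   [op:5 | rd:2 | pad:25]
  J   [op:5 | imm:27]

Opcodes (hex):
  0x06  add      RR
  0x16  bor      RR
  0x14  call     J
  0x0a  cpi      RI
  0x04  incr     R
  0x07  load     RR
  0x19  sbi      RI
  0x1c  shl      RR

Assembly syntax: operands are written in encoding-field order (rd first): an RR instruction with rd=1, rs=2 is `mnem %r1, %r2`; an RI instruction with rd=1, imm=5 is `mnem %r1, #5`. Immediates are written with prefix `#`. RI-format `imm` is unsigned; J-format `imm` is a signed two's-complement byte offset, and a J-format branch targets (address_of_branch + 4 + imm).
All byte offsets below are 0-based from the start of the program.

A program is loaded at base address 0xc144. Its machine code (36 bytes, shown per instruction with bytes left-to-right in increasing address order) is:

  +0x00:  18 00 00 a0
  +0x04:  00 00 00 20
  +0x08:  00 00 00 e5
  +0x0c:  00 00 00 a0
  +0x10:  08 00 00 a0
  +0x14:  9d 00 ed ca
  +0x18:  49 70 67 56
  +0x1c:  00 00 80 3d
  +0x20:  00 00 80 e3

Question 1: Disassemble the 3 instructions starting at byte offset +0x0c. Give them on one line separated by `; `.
off 0x0c: read 00 00 00 a0 as little → 0xa0000000
  op=0xa0000000>>27=0x14 ⇒ call (J)
  imm@[26:0]=0x0 ⇒ #0
off 0x10: read 08 00 00 a0 as little → 0xa0000008
  op=0xa0000008>>27=0x14 ⇒ call (J)
  imm@[26:0]=0x8 ⇒ #8
off 0x14: read 9d 00 ed ca as little → 0xcaed009d
  op=0xcaed009d>>27=0x19 ⇒ sbi (RI)
  rd@[26:25]=0x1 ⇒ %r1
  imm@[24:0]=0xed009d ⇒ #15532189

call #0; call #8; sbi %r1, #15532189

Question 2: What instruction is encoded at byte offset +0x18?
+0x18: 49 70 67 56 ⇒ word 0x56677049 (little)
  op=0x56677049>>27=0xa ⇒ cpi (RI)
  rd: (w>>25)&0x3=0x3 → %r3
  imm: (w>>0)&0x1ffffff=0x677049 → #6778953

cpi %r3, #6778953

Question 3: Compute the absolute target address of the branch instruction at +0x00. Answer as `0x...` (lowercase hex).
0xc160

off 0x00: read 18 00 00 a0 as little → 0xa0000018
  opcode bits[31:27]=0x14: call/J
  imm: (w>>0)&0x7ffffff=0x18 → #24
  target = base 0xc144 + off 0x00 + 4 + imm 24 = 0xc160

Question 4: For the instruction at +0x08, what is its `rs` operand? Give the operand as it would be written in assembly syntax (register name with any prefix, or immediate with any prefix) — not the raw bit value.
%r2

+0x08: 00 00 00 e5 ⇒ word 0xe5000000 (little)
  op=0xe5000000>>27=0x1c ⇒ shl (RR)
  [26:25] rd=2 = %r2
  [24:23] rs=2 = %r2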